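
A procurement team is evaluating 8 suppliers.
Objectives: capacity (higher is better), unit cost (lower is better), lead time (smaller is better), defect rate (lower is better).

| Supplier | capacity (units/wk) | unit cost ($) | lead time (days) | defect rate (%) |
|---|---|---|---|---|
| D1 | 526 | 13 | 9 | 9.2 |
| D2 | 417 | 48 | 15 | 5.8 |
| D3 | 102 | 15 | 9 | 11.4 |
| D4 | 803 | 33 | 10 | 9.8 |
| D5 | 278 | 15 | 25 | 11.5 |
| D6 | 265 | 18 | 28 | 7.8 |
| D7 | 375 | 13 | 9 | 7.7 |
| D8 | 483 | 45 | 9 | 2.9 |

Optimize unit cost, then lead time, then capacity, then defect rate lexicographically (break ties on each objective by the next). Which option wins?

First minimize unit cost: best is 13, kept {D1, D7}.
Then minimize lead time: best is 9, kept {D1, D7}.
Then maximize capacity: best is 526, kept {D1}.

D1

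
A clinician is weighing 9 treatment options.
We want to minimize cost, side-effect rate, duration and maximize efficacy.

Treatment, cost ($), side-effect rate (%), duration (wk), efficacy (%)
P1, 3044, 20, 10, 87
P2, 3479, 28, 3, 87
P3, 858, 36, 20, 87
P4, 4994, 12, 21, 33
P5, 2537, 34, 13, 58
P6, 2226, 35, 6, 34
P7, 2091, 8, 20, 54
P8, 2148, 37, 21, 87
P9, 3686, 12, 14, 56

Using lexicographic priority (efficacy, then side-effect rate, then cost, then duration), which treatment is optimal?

P1

First maximize efficacy: best is 87, kept {P1, P2, P3, P8}.
Then minimize side-effect rate: best is 20, kept {P1}.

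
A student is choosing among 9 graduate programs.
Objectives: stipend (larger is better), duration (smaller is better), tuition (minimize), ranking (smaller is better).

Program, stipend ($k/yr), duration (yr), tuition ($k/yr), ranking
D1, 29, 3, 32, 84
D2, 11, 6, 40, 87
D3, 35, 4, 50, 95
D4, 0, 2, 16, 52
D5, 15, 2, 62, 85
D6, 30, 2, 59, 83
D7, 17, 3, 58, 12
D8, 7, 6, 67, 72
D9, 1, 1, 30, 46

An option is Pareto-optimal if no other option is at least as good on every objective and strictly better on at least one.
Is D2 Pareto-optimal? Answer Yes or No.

D1 vs D2: stipend 29≥11, duration 3≤6, tuition 32≤40, ranking 84≤87 — D1 is at least as good on every objective and strictly better on at least one, so D1 dominates D2.

No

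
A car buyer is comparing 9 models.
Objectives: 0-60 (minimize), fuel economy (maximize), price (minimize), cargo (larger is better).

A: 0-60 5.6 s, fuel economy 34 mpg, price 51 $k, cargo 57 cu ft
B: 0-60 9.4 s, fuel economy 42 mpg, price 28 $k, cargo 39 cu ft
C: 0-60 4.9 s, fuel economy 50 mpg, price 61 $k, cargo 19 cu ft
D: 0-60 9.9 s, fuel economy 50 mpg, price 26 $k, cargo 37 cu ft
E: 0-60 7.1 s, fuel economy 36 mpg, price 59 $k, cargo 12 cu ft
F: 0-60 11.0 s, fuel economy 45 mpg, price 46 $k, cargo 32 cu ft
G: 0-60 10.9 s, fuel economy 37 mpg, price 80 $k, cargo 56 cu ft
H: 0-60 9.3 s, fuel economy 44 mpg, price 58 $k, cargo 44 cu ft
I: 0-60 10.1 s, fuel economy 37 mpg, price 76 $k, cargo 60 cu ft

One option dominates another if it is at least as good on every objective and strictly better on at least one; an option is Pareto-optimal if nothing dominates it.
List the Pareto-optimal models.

A: not dominated.
B: not dominated.
C: not dominated (best 0-60).
D: not dominated (best price).
E: not dominated.
F: dominated by D (0-60 9.9≤11.0, fuel economy 50≥45, price 26≤46, cargo 37≥32).
G: dominated by I (0-60 10.1≤10.9, fuel economy 37≥37, price 76≤80, cargo 60≥56).
H: not dominated.
I: not dominated (best cargo).

A, B, C, D, E, H, I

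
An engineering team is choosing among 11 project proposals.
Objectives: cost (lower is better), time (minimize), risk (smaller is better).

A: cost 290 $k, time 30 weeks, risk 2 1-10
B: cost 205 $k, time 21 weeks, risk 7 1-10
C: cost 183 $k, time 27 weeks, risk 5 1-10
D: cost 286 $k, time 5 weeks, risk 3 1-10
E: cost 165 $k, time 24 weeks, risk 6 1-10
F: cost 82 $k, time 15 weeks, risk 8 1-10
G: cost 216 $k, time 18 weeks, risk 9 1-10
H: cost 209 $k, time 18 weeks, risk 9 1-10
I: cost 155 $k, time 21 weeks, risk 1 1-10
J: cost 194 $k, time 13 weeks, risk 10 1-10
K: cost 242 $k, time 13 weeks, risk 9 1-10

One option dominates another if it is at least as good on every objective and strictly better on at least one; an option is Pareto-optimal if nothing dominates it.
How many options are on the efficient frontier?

A: dominated by I (cost 155≤290, time 21≤30, risk 1≤2).
B: dominated by I (cost 155≤205, time 21≤21, risk 1≤7).
C: dominated by I (cost 155≤183, time 21≤27, risk 1≤5).
D: not dominated (best time).
E: dominated by I (cost 155≤165, time 21≤24, risk 1≤6).
F: not dominated (best cost).
G: dominated by F (cost 82≤216, time 15≤18, risk 8≤9).
H: dominated by F (cost 82≤209, time 15≤18, risk 8≤9).
I: not dominated (best risk).
J: not dominated.
K: not dominated.
Pareto-optimal: D, F, I, J, K → 5.

5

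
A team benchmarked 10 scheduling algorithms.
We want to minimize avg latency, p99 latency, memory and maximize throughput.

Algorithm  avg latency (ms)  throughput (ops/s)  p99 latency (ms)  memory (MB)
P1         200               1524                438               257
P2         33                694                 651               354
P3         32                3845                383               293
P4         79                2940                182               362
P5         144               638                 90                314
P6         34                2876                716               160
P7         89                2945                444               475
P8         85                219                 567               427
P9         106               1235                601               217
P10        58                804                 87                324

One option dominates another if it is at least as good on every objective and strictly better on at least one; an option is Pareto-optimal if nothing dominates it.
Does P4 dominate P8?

Yes

P4 vs P8: avg latency 79≤85, throughput 2940≥219, p99 latency 182≤567, memory 362≤427 — P4 is at least as good on every objective with at least one strict improvement.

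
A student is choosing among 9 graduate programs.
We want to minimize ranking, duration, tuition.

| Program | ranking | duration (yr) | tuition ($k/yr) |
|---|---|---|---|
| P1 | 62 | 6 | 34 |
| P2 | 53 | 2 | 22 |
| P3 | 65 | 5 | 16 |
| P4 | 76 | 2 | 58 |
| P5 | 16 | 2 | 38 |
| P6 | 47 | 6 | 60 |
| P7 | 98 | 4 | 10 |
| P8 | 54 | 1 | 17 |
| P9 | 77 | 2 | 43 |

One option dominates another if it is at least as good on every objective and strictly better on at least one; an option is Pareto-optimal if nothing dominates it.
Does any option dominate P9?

P2 vs P9: ranking 53≤77, duration 2≤2, tuition 22≤43 — P2 is at least as good on every objective and strictly better on at least one, so P2 dominates P9.

Yes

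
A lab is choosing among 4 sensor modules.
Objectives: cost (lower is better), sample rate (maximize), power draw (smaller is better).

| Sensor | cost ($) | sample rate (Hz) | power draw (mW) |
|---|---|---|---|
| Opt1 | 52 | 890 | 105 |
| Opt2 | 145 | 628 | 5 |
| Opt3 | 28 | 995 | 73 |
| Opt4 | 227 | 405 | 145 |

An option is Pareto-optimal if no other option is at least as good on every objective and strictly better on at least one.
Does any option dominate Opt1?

Opt3 vs Opt1: cost 28≤52, sample rate 995≥890, power draw 73≤105 — Opt3 is at least as good on every objective and strictly better on at least one, so Opt3 dominates Opt1.

Yes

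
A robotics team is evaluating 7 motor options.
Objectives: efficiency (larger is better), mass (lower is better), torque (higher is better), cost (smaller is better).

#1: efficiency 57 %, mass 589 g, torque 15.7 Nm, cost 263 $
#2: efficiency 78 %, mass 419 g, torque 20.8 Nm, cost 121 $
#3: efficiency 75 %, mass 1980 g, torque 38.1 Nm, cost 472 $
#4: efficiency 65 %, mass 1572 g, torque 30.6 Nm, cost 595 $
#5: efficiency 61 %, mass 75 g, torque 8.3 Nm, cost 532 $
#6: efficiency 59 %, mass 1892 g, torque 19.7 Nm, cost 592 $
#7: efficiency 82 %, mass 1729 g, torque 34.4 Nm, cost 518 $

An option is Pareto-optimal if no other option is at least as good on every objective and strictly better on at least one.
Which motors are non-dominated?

#2, #3, #4, #5, #7

#1: dominated by #2 (efficiency 78≥57, mass 419≤589, torque 20.8≥15.7, cost 121≤263).
#2: not dominated (best cost).
#3: not dominated (best torque).
#4: not dominated.
#5: not dominated (best mass).
#6: dominated by #2 (efficiency 78≥59, mass 419≤1892, torque 20.8≥19.7, cost 121≤592).
#7: not dominated (best efficiency).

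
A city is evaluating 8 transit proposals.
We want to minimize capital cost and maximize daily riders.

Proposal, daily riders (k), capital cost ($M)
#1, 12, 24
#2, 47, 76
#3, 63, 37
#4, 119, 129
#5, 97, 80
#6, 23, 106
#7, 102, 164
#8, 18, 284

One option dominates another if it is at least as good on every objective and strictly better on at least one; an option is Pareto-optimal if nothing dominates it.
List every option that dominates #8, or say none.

#2: daily riders 47≥18, capital cost 76≤284 — dominates #8.
#3: daily riders 63≥18, capital cost 37≤284 — dominates #8.
#4: daily riders 119≥18, capital cost 129≤284 — dominates #8.
#5: daily riders 97≥18, capital cost 80≤284 — dominates #8.
#6: daily riders 23≥18, capital cost 106≤284 — dominates #8.
#7: daily riders 102≥18, capital cost 164≤284 — dominates #8.
Others (#1) are each worse than #8 on at least one objective.

#2, #3, #4, #5, #6, #7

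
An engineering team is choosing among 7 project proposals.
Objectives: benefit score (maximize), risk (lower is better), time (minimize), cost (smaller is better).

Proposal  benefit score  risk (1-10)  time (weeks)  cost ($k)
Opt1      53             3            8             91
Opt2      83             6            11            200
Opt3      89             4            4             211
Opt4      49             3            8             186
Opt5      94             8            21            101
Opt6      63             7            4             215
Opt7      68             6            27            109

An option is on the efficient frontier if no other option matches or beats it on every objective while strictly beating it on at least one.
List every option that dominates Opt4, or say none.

Opt1

Opt1: benefit score 53≥49, risk 3≤3, time 8≤8, cost 91≤186 — dominates Opt4.
Others (Opt2, Opt3, Opt5, Opt6, Opt7) are each worse than Opt4 on at least one objective.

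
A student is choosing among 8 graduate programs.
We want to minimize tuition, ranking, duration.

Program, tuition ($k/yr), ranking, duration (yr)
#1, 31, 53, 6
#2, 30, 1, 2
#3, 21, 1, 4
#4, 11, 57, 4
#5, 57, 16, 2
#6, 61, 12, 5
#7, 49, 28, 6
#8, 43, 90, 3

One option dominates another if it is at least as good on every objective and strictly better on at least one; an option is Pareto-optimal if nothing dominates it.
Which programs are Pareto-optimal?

#1: dominated by #2 (tuition 30≤31, ranking 1≤53, duration 2≤6).
#2: not dominated.
#3: not dominated.
#4: not dominated (best tuition).
#5: dominated by #2 (tuition 30≤57, ranking 1≤16, duration 2≤2).
#6: dominated by #2 (tuition 30≤61, ranking 1≤12, duration 2≤5).
#7: dominated by #2 (tuition 30≤49, ranking 1≤28, duration 2≤6).
#8: dominated by #2 (tuition 30≤43, ranking 1≤90, duration 2≤3).

#2, #3, #4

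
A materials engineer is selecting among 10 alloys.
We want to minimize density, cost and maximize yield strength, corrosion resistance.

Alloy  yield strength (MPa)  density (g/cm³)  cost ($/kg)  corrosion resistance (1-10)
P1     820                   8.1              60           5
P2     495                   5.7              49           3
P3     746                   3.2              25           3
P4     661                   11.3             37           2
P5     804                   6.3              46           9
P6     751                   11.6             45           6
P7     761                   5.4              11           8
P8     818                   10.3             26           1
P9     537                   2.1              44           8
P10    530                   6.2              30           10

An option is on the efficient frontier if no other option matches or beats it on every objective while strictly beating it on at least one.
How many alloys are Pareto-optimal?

P1: not dominated (best yield strength).
P2: dominated by P3 (yield strength 746≥495, density 3.2≤5.7, cost 25≤49, corrosion resistance 3≥3).
P3: not dominated.
P4: dominated by P3 (yield strength 746≥661, density 3.2≤11.3, cost 25≤37, corrosion resistance 3≥2).
P5: not dominated.
P6: dominated by P7 (yield strength 761≥751, density 5.4≤11.6, cost 11≤45, corrosion resistance 8≥6).
P7: not dominated (best cost).
P8: not dominated.
P9: not dominated (best density).
P10: not dominated (best corrosion resistance).
Pareto-optimal: P1, P3, P5, P7, P8, P9, P10 → 7.

7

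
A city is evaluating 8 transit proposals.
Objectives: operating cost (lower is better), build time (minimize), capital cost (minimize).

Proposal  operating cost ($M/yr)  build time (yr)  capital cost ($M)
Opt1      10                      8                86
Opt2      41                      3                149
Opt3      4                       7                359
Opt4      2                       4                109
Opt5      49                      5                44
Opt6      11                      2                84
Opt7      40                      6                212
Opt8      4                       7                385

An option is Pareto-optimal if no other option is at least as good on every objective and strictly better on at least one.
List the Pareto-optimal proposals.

Opt1, Opt4, Opt5, Opt6

Opt1: not dominated.
Opt2: dominated by Opt6 (operating cost 11≤41, build time 2≤3, capital cost 84≤149).
Opt3: dominated by Opt4 (operating cost 2≤4, build time 4≤7, capital cost 109≤359).
Opt4: not dominated (best operating cost).
Opt5: not dominated (best capital cost).
Opt6: not dominated (best build time).
Opt7: dominated by Opt4 (operating cost 2≤40, build time 4≤6, capital cost 109≤212).
Opt8: dominated by Opt3 (operating cost 4≤4, build time 7≤7, capital cost 359≤385).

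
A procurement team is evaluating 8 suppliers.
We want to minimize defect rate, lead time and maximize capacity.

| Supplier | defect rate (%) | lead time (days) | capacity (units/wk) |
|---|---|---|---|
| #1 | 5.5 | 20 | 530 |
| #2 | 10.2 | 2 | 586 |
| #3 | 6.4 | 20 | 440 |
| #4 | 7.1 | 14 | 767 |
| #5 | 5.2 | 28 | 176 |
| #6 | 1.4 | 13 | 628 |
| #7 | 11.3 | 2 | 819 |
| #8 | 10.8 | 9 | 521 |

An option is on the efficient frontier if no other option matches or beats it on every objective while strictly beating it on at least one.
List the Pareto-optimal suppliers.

#1: dominated by #6 (defect rate 1.4≤5.5, lead time 13≤20, capacity 628≥530).
#2: not dominated.
#3: dominated by #1 (defect rate 5.5≤6.4, lead time 20≤20, capacity 530≥440).
#4: not dominated.
#5: dominated by #6 (defect rate 1.4≤5.2, lead time 13≤28, capacity 628≥176).
#6: not dominated (best defect rate).
#7: not dominated (best capacity).
#8: dominated by #2 (defect rate 10.2≤10.8, lead time 2≤9, capacity 586≥521).

#2, #4, #6, #7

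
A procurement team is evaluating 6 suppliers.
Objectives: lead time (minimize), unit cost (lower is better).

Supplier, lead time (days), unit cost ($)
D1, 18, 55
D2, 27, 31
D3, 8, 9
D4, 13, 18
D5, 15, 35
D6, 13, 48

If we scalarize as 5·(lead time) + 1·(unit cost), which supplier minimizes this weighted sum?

D1: 5·18 + 1·55 = 145
D2: 5·27 + 1·31 = 166
D3: 5·8 + 1·9 = 49
D4: 5·13 + 1·18 = 83
D5: 5·15 + 1·35 = 110
D6: 5·13 + 1·48 = 113
Lowest: D3 at 49.

D3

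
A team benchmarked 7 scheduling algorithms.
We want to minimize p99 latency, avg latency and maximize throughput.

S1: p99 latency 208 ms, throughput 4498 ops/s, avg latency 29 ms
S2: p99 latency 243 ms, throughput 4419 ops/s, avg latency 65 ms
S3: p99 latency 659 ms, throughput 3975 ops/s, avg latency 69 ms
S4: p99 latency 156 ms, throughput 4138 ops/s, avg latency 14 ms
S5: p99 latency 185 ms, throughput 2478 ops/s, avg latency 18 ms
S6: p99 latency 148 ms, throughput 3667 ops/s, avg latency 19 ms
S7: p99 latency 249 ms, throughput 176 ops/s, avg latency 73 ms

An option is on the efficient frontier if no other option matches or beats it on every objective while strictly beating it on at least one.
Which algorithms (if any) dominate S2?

S1: p99 latency 208≤243, throughput 4498≥4419, avg latency 29≤65 — dominates S2.
Others (S3, S4, S5, S6, S7) are each worse than S2 on at least one objective.

S1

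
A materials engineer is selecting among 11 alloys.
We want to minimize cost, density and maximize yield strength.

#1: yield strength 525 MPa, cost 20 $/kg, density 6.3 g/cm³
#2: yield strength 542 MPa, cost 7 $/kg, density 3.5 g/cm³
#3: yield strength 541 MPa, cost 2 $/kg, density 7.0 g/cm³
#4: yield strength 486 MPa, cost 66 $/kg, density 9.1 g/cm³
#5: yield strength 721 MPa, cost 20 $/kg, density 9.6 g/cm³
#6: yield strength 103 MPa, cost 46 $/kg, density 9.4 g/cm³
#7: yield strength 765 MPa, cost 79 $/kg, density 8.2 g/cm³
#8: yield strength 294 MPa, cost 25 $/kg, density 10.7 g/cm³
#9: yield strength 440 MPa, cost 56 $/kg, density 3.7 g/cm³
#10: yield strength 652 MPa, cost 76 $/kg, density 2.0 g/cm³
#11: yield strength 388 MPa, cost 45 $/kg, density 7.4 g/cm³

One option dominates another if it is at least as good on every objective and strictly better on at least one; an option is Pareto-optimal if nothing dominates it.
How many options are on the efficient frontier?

#1: dominated by #2 (yield strength 542≥525, cost 7≤20, density 3.5≤6.3).
#2: not dominated.
#3: not dominated (best cost).
#4: dominated by #1 (yield strength 525≥486, cost 20≤66, density 6.3≤9.1).
#5: not dominated.
#6: dominated by #1 (yield strength 525≥103, cost 20≤46, density 6.3≤9.4).
#7: not dominated (best yield strength).
#8: dominated by #1 (yield strength 525≥294, cost 20≤25, density 6.3≤10.7).
#9: dominated by #2 (yield strength 542≥440, cost 7≤56, density 3.5≤3.7).
#10: not dominated (best density).
#11: dominated by #1 (yield strength 525≥388, cost 20≤45, density 6.3≤7.4).
Pareto-optimal: #2, #3, #5, #7, #10 → 5.

5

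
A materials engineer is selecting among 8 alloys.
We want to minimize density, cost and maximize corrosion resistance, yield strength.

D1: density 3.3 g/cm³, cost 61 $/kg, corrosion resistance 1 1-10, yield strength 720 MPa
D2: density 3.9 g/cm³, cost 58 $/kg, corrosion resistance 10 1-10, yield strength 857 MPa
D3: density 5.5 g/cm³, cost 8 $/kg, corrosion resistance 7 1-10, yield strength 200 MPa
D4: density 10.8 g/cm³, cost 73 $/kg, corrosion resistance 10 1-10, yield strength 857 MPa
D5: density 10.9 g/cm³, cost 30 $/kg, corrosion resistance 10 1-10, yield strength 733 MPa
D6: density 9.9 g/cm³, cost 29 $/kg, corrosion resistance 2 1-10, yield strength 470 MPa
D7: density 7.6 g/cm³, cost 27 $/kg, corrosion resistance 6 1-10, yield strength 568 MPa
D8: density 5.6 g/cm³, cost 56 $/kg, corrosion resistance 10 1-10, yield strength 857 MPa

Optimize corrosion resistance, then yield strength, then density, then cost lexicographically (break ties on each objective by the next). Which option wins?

First maximize corrosion resistance: best is 10, kept {D2, D4, D5, D8}.
Then maximize yield strength: best is 857, kept {D2, D4, D8}.
Then minimize density: best is 3.9, kept {D2}.

D2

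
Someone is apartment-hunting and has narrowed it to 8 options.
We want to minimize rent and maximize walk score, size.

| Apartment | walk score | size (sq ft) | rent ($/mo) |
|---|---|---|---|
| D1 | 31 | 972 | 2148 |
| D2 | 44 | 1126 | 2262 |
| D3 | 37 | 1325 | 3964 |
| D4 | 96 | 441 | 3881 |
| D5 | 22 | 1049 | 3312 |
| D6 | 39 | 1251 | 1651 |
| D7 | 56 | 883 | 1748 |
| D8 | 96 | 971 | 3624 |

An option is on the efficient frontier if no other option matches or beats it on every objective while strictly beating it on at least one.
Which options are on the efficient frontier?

D1: dominated by D6 (walk score 39≥31, size 1251≥972, rent 1651≤2148).
D2: not dominated.
D3: not dominated (best size).
D4: dominated by D8 (walk score 96≥96, size 971≥441, rent 3624≤3881).
D5: dominated by D2 (walk score 44≥22, size 1126≥1049, rent 2262≤3312).
D6: not dominated (best rent).
D7: not dominated.
D8: not dominated.

D2, D3, D6, D7, D8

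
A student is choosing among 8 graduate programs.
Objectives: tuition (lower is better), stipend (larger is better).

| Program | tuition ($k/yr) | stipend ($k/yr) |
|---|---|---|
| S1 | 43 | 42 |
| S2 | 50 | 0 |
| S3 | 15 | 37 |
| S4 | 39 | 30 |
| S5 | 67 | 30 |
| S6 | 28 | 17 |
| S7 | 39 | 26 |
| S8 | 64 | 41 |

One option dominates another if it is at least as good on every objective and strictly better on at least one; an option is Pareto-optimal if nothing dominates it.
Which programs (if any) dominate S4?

S3: tuition 15≤39, stipend 37≥30 — dominates S4.
Others (S1, S2, S5, S6, S7, S8) are each worse than S4 on at least one objective.

S3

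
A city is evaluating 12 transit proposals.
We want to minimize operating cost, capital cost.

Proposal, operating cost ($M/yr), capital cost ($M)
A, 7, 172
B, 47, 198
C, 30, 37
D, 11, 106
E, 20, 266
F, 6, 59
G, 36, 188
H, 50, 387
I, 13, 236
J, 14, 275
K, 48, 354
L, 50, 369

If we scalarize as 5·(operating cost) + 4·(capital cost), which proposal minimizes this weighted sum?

A: 5·7 + 4·172 = 723
B: 5·47 + 4·198 = 1027
C: 5·30 + 4·37 = 298
D: 5·11 + 4·106 = 479
E: 5·20 + 4·266 = 1164
F: 5·6 + 4·59 = 266
G: 5·36 + 4·188 = 932
H: 5·50 + 4·387 = 1798
I: 5·13 + 4·236 = 1009
J: 5·14 + 4·275 = 1170
K: 5·48 + 4·354 = 1656
L: 5·50 + 4·369 = 1726
Lowest: F at 266.

F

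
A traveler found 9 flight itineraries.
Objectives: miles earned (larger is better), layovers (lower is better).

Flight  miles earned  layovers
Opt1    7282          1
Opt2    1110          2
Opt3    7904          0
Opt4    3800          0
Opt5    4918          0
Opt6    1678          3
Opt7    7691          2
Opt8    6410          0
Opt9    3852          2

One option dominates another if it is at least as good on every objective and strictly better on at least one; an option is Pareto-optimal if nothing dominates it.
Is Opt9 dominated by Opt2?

Opt2 vs Opt9: Opt2 is worse on miles earned (1110 vs 3852), so it does not dominate Opt9.

No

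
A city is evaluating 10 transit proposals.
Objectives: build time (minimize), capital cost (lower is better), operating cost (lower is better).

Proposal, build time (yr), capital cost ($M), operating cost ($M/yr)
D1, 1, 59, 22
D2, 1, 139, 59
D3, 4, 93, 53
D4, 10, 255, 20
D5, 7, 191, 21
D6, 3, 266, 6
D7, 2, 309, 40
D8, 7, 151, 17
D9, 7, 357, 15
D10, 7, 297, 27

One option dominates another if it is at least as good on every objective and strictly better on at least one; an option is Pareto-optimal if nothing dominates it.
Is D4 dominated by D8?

Yes

D8 vs D4: build time 7≤10, capital cost 151≤255, operating cost 17≤20 — D8 is at least as good on every objective with at least one strict improvement.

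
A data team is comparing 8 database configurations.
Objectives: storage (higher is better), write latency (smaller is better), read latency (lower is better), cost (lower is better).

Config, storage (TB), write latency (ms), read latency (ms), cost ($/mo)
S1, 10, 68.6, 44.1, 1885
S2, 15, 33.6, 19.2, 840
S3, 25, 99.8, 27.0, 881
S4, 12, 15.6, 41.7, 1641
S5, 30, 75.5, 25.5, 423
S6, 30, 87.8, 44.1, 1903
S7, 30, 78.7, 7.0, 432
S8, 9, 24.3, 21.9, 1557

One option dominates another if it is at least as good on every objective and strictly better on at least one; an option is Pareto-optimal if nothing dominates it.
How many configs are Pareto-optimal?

5

S1: dominated by S2 (storage 15≥10, write latency 33.6≤68.6, read latency 19.2≤44.1, cost 840≤1885).
S2: not dominated.
S3: dominated by S5 (storage 30≥25, write latency 75.5≤99.8, read latency 25.5≤27.0, cost 423≤881).
S4: not dominated (best write latency).
S5: not dominated (best cost).
S6: dominated by S5 (storage 30≥30, write latency 75.5≤87.8, read latency 25.5≤44.1, cost 423≤1903).
S7: not dominated (best read latency).
S8: not dominated.
Pareto-optimal: S2, S4, S5, S7, S8 → 5.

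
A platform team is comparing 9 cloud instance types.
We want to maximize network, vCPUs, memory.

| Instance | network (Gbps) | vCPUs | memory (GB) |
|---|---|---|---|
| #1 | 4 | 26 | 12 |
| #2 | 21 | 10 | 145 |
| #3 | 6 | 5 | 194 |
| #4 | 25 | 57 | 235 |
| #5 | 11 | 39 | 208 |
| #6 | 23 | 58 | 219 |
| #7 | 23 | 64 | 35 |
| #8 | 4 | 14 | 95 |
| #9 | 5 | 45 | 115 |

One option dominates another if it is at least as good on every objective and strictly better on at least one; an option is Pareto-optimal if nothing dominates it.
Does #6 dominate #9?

Yes

#6 vs #9: network 23≥5, vCPUs 58≥45, memory 219≥115 — #6 is at least as good on every objective with at least one strict improvement.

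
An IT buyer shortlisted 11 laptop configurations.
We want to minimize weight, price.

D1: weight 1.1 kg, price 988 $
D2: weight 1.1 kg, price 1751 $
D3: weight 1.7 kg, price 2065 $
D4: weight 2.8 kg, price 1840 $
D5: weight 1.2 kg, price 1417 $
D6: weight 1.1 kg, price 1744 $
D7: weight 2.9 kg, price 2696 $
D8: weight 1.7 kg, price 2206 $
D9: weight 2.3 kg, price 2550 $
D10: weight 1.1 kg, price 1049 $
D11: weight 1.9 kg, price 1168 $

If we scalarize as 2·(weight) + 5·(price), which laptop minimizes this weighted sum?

D1

D1: 2·1.1 + 5·988 = 4942.2
D2: 2·1.1 + 5·1751 = 8757.2
D3: 2·1.7 + 5·2065 = 10328.4
D4: 2·2.8 + 5·1840 = 9205.6
D5: 2·1.2 + 5·1417 = 7087.4
D6: 2·1.1 + 5·1744 = 8722.2
D7: 2·2.9 + 5·2696 = 13485.8
D8: 2·1.7 + 5·2206 = 11033.4
D9: 2·2.3 + 5·2550 = 12754.6
D10: 2·1.1 + 5·1049 = 5247.2
D11: 2·1.9 + 5·1168 = 5843.8
Lowest: D1 at 4942.2.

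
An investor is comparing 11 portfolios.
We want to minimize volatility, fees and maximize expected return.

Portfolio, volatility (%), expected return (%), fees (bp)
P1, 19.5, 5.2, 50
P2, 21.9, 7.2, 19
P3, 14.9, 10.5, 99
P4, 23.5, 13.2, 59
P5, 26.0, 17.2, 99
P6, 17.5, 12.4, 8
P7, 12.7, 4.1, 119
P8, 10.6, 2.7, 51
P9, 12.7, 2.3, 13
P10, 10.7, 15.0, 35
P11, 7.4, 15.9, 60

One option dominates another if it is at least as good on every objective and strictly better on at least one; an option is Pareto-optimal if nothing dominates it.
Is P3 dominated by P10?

Yes

P10 vs P3: volatility 10.7≤14.9, expected return 15.0≥10.5, fees 35≤99 — P10 is at least as good on every objective with at least one strict improvement.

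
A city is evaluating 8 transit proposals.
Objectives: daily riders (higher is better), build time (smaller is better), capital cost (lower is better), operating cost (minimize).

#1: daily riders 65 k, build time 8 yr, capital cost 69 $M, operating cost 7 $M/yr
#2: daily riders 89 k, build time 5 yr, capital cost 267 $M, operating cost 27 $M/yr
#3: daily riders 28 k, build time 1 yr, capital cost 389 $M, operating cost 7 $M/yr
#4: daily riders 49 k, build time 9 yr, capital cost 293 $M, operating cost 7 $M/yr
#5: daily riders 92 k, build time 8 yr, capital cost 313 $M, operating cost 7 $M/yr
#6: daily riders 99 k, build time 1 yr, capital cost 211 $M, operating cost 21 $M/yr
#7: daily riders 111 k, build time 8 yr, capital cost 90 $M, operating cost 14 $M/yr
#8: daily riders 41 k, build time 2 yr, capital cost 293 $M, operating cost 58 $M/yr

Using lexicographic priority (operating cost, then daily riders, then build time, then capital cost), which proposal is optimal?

#5

First minimize operating cost: best is 7, kept {#1, #3, #4, #5}.
Then maximize daily riders: best is 92, kept {#5}.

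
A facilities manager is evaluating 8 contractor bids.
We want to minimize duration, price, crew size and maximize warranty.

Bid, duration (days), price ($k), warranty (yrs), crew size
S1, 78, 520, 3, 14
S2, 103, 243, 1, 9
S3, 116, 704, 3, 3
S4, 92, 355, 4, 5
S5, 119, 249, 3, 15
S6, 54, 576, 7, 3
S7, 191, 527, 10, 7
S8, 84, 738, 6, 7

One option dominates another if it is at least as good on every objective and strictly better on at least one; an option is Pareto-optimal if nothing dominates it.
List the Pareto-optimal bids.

S1: not dominated.
S2: not dominated (best price).
S3: dominated by S6 (duration 54≤116, price 576≤704, warranty 7≥3, crew size 3≤3).
S4: not dominated.
S5: not dominated.
S6: not dominated (best duration).
S7: not dominated (best warranty).
S8: dominated by S6 (duration 54≤84, price 576≤738, warranty 7≥6, crew size 3≤7).

S1, S2, S4, S5, S6, S7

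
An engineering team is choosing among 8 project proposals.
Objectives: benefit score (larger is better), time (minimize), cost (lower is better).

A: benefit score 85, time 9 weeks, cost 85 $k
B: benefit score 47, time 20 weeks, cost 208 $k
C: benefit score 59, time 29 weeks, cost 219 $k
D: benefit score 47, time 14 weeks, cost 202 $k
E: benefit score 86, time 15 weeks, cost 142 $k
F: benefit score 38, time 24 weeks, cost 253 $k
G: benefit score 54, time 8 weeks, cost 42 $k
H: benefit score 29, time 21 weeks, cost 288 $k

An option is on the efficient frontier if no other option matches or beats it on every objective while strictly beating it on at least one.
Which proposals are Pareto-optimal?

A, E, G

A: not dominated.
B: dominated by A (benefit score 85≥47, time 9≤20, cost 85≤208).
C: dominated by A (benefit score 85≥59, time 9≤29, cost 85≤219).
D: dominated by A (benefit score 85≥47, time 9≤14, cost 85≤202).
E: not dominated (best benefit score).
F: dominated by A (benefit score 85≥38, time 9≤24, cost 85≤253).
G: not dominated (best time).
H: dominated by A (benefit score 85≥29, time 9≤21, cost 85≤288).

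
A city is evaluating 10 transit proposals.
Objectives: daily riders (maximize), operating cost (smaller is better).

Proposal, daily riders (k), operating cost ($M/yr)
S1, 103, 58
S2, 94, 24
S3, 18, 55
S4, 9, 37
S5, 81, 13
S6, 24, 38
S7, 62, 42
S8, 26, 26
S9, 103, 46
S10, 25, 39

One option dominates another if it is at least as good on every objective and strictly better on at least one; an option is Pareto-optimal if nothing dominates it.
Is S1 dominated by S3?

No

S3 vs S1: S3 is worse on daily riders (18 vs 103), so it does not dominate S1.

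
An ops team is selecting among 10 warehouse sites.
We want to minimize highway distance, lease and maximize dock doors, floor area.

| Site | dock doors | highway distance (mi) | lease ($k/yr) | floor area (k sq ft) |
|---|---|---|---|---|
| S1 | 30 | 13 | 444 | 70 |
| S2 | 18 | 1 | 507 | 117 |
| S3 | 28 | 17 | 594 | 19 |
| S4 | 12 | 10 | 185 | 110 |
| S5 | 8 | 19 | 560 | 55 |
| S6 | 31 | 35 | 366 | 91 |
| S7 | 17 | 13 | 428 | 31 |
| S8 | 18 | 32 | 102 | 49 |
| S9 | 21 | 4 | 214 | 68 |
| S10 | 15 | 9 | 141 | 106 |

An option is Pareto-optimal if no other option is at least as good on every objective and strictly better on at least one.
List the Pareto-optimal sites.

S1: not dominated.
S2: not dominated (best highway distance).
S3: dominated by S1 (dock doors 30≥28, highway distance 13≤17, lease 444≤594, floor area 70≥19).
S4: not dominated.
S5: dominated by S1 (dock doors 30≥8, highway distance 13≤19, lease 444≤560, floor area 70≥55).
S6: not dominated (best dock doors).
S7: dominated by S9 (dock doors 21≥17, highway distance 4≤13, lease 214≤428, floor area 68≥31).
S8: not dominated (best lease).
S9: not dominated.
S10: not dominated.

S1, S2, S4, S6, S8, S9, S10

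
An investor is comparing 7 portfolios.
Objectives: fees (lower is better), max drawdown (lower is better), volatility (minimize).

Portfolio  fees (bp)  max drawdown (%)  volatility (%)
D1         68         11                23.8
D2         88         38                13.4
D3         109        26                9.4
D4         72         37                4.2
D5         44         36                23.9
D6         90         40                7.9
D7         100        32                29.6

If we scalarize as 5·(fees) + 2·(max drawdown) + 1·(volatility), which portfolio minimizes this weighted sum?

D1: 5·68 + 2·11 + 1·23.8 = 385.8
D2: 5·88 + 2·38 + 1·13.4 = 529.4
D3: 5·109 + 2·26 + 1·9.4 = 606.4
D4: 5·72 + 2·37 + 1·4.2 = 438.2
D5: 5·44 + 2·36 + 1·23.9 = 315.9
D6: 5·90 + 2·40 + 1·7.9 = 537.9
D7: 5·100 + 2·32 + 1·29.6 = 593.6
Lowest: D5 at 315.9.

D5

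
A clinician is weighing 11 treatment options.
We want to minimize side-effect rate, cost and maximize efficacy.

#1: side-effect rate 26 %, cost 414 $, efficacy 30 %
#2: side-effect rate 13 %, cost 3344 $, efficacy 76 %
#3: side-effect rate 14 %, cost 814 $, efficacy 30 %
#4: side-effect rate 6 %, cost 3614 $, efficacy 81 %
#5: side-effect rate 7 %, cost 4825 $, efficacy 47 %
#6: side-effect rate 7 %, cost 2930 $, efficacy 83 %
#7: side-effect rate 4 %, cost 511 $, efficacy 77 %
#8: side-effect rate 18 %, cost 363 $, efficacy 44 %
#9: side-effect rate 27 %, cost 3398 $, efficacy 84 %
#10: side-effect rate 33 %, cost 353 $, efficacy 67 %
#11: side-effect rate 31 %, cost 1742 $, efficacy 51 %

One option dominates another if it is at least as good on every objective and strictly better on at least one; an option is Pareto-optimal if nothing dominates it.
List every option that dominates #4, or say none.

none

#1: worse on side-effect rate (26 vs 6).
#2: worse on side-effect rate (13 vs 6).
#3: worse on side-effect rate (14 vs 6).
#5: worse on side-effect rate (7 vs 6).
#6: worse on side-effect rate (7 vs 6).
#7: worse on efficacy (77 vs 81).
#8: worse on side-effect rate (18 vs 6).
#9: worse on side-effect rate (27 vs 6).
#10: worse on side-effect rate (33 vs 6).
#11: worse on side-effect rate (31 vs 6).
No option dominates #4.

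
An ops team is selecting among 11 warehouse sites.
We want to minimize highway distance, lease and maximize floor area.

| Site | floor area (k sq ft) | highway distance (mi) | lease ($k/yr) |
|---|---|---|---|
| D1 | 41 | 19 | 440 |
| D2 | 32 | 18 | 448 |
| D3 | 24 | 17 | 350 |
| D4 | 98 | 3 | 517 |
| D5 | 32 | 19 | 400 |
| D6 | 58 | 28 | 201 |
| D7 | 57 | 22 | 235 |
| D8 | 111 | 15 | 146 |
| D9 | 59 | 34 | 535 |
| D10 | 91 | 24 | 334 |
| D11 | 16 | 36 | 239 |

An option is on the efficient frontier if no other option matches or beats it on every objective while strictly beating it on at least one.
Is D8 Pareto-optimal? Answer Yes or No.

Yes

D1: worse on floor area (41 vs 111).
D2: worse on floor area (32 vs 111).
D3: worse on floor area (24 vs 111).
D4: worse on floor area (98 vs 111).
D5: worse on floor area (32 vs 111).
D6: worse on floor area (58 vs 111).
D7: worse on floor area (57 vs 111).
D9: worse on floor area (59 vs 111).
D10: worse on floor area (91 vs 111).
D11: worse on floor area (16 vs 111).
No option is at least as good as D8 on every objective and strictly better on one.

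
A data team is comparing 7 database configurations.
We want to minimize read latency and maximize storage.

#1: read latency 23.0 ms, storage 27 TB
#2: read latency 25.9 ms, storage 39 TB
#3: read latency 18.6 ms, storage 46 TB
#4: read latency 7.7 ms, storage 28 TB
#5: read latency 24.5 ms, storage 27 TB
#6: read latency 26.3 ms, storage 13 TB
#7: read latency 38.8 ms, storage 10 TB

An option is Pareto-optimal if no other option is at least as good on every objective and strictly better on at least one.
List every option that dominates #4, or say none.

none

#1: worse on read latency (23.0 vs 7.7).
#2: worse on read latency (25.9 vs 7.7).
#3: worse on read latency (18.6 vs 7.7).
#5: worse on read latency (24.5 vs 7.7).
#6: worse on read latency (26.3 vs 7.7).
#7: worse on read latency (38.8 vs 7.7).
No option dominates #4.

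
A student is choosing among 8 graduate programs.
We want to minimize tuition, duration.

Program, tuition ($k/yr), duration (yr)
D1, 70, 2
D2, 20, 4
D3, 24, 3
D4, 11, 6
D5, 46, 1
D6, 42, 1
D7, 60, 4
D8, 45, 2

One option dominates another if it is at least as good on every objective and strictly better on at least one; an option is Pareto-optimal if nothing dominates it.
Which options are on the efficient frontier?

D2, D3, D4, D6

D1: dominated by D5 (tuition 46≤70, duration 1≤2).
D2: not dominated.
D3: not dominated.
D4: not dominated (best tuition).
D5: dominated by D6 (tuition 42≤46, duration 1≤1).
D6: not dominated.
D7: dominated by D2 (tuition 20≤60, duration 4≤4).
D8: dominated by D6 (tuition 42≤45, duration 1≤2).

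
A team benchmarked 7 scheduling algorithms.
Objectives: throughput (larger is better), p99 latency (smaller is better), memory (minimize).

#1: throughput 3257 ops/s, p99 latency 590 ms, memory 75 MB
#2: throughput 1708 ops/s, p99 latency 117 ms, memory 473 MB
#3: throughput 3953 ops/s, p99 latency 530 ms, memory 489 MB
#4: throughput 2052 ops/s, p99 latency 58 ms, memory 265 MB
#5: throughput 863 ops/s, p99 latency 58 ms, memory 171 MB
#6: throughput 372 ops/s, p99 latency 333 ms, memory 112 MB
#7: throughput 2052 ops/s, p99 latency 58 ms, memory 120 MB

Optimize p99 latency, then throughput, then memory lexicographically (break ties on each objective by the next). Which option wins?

First minimize p99 latency: best is 58, kept {#4, #5, #7}.
Then maximize throughput: best is 2052, kept {#4, #7}.
Then minimize memory: best is 120, kept {#7}.

#7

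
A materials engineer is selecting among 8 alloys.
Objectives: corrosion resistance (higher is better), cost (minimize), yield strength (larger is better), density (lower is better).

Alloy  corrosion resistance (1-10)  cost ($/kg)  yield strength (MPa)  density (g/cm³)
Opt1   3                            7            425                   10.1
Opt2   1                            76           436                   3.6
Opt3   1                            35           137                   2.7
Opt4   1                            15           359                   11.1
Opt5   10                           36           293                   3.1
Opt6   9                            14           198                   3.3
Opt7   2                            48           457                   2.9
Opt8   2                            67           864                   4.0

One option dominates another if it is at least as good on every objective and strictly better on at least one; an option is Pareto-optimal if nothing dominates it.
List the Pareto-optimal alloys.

Opt1: not dominated (best cost).
Opt2: dominated by Opt7 (corrosion resistance 2≥1, cost 48≤76, yield strength 457≥436, density 2.9≤3.6).
Opt3: not dominated (best density).
Opt4: dominated by Opt1 (corrosion resistance 3≥1, cost 7≤15, yield strength 425≥359, density 10.1≤11.1).
Opt5: not dominated (best corrosion resistance).
Opt6: not dominated.
Opt7: not dominated.
Opt8: not dominated (best yield strength).

Opt1, Opt3, Opt5, Opt6, Opt7, Opt8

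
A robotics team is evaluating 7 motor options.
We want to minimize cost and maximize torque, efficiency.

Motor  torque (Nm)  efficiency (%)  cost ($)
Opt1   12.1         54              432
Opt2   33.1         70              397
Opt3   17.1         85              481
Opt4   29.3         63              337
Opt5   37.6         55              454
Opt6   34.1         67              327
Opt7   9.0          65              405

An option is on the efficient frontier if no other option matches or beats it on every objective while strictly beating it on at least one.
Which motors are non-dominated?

Opt1: dominated by Opt2 (torque 33.1≥12.1, efficiency 70≥54, cost 397≤432).
Opt2: not dominated.
Opt3: not dominated (best efficiency).
Opt4: dominated by Opt6 (torque 34.1≥29.3, efficiency 67≥63, cost 327≤337).
Opt5: not dominated (best torque).
Opt6: not dominated (best cost).
Opt7: dominated by Opt2 (torque 33.1≥9.0, efficiency 70≥65, cost 397≤405).

Opt2, Opt3, Opt5, Opt6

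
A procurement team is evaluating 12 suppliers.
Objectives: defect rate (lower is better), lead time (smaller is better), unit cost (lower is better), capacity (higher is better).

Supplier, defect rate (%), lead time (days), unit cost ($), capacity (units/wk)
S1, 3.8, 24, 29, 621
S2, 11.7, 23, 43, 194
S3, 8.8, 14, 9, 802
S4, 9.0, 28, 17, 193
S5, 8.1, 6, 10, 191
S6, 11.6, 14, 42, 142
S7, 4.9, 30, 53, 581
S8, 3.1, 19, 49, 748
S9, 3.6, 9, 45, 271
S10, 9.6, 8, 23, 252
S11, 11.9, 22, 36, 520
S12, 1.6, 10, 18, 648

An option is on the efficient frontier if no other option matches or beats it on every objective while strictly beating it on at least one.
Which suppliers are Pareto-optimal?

S1: dominated by S12 (defect rate 1.6≤3.8, lead time 10≤24, unit cost 18≤29, capacity 648≥621).
S2: dominated by S3 (defect rate 8.8≤11.7, lead time 14≤23, unit cost 9≤43, capacity 802≥194).
S3: not dominated (best unit cost).
S4: dominated by S3 (defect rate 8.8≤9.0, lead time 14≤28, unit cost 9≤17, capacity 802≥193).
S5: not dominated (best lead time).
S6: dominated by S3 (defect rate 8.8≤11.6, lead time 14≤14, unit cost 9≤42, capacity 802≥142).
S7: dominated by S1 (defect rate 3.8≤4.9, lead time 24≤30, unit cost 29≤53, capacity 621≥581).
S8: not dominated.
S9: not dominated.
S10: not dominated.
S11: dominated by S3 (defect rate 8.8≤11.9, lead time 14≤22, unit cost 9≤36, capacity 802≥520).
S12: not dominated (best defect rate).

S3, S5, S8, S9, S10, S12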